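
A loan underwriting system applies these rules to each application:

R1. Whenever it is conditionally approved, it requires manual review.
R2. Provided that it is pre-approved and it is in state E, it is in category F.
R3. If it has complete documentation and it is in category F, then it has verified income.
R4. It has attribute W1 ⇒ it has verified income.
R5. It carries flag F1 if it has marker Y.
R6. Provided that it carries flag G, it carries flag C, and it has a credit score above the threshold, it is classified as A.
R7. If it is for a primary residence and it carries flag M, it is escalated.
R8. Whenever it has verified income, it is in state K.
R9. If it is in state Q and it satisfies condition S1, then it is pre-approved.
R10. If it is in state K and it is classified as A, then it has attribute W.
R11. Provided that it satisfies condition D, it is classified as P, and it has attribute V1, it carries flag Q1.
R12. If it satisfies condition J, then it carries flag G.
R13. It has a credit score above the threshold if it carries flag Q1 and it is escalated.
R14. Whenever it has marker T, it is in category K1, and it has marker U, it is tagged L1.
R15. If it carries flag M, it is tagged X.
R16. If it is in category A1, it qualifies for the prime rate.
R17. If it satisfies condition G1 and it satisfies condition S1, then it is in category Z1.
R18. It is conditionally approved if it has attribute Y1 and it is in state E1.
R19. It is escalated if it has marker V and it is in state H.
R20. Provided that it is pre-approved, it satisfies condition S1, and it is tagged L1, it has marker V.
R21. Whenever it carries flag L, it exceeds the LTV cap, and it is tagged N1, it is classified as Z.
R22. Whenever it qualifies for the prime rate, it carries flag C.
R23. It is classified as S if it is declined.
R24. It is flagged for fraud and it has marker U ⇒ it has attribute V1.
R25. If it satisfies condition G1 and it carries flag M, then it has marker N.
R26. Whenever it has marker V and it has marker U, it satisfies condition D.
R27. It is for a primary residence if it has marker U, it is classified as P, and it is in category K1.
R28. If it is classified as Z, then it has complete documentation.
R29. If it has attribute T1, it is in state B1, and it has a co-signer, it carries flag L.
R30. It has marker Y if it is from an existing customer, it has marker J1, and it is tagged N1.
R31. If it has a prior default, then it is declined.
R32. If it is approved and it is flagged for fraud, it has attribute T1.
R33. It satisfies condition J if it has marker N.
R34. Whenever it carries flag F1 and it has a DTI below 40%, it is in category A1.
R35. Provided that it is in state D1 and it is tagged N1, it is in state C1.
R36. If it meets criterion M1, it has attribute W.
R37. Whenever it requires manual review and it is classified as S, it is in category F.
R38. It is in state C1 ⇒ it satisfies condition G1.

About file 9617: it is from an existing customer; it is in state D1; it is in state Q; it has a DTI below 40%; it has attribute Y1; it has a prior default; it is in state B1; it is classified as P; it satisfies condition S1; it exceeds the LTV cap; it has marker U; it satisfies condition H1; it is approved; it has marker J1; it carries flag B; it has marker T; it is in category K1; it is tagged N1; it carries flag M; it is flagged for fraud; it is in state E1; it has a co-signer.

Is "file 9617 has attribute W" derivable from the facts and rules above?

Yes

By R9 (it is in state Q, it satisfies condition S1): it is pre-approved.
By R14 (it has marker T, it is in category K1, it has marker U): it is tagged L1.
By R18 (it has attribute Y1, it is in state E1): it is conditionally approved.
By R20 (it is pre-approved, it satisfies condition S1, it is tagged L1): it has marker V.
By R24 (it is flagged for fraud, it has marker U): it has attribute V1.
By R26 (it has marker V, it has marker U): it satisfies condition D.
By R27 (it has marker U, it is classified as P, it is in category K1): it is for a primary residence.
By R30 (it is from an existing customer, it has marker J1, it is tagged N1): it has marker Y.
By R31 (it has a prior default): it is declined.
By R32 (it is approved, it is flagged for fraud): it has attribute T1.
By R35 (it is in state D1, it is tagged N1): it is in state C1.
By R38 (it is in state C1): it satisfies condition G1.
By R1 (it is conditionally approved): it requires manual review.
By R5 (it has marker Y): it carries flag F1.
By R7 (it is for a primary residence, it carries flag M): it is escalated.
By R11 (it satisfies condition D, it is classified as P, it has attribute V1): it carries flag Q1.
By R13 (it carries flag Q1, it is escalated): it has a credit score above the threshold.
By R23 (it is declined): it is classified as S.
By R25 (it satisfies condition G1, it carries flag M): it has marker N.
By R29 (it has attribute T1, it is in state B1, it has a co-signer): it carries flag L.
By R33 (it has marker N): it satisfies condition J.
By R34 (it carries flag F1, it has a DTI below 40%): it is in category A1.
By R37 (it requires manual review, it is classified as S): it is in category F.
By R12 (it satisfies condition J): it carries flag G.
By R16 (it is in category A1): it qualifies for the prime rate.
By R21 (it carries flag L, it exceeds the LTV cap, it is tagged N1): it is classified as Z.
By R22 (it qualifies for the prime rate): it carries flag C.
By R28 (it is classified as Z): it has complete documentation.
By R3 (it has complete documentation, it is in category F): it has verified income.
By R6 (it carries flag G, it carries flag C, it has a credit score above the threshold): it is classified as A.
By R8 (it has verified income): it is in state K.
By R10 (it is in state K, it is classified as A): it has attribute W.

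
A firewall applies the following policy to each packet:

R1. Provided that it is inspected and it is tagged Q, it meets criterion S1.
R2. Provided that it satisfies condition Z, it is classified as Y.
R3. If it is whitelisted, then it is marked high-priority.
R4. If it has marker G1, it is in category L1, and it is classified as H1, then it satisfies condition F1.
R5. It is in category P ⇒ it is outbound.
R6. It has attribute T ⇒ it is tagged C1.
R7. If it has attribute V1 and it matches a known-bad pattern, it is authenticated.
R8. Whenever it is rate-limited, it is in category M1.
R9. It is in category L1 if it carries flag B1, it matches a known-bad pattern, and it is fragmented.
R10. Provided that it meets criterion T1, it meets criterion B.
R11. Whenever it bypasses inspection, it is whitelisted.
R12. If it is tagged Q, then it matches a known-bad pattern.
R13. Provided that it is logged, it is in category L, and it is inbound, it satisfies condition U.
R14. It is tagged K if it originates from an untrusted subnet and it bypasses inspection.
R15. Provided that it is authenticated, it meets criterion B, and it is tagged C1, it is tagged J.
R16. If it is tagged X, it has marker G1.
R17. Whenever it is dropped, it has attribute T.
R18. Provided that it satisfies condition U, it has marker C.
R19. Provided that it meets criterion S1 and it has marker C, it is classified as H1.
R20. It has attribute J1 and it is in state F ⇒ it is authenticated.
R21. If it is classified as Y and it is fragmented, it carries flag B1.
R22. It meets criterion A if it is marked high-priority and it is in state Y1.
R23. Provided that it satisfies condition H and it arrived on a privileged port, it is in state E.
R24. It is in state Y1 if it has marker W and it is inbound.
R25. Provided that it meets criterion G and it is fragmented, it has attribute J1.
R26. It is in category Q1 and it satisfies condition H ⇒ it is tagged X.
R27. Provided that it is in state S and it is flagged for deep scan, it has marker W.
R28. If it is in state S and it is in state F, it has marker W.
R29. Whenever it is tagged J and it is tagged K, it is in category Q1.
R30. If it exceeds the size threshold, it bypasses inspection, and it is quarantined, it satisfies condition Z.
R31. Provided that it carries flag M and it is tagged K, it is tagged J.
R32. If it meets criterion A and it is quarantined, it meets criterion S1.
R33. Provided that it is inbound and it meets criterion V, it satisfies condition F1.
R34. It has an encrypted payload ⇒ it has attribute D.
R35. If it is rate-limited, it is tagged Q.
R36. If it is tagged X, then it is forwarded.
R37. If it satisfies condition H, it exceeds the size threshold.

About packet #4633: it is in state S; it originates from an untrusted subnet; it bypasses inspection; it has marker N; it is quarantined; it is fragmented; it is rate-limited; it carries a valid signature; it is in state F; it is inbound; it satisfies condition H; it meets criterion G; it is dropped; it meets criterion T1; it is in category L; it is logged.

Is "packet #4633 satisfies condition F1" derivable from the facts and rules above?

Yes

By R10 (it meets criterion T1): it meets criterion B.
By R11 (it bypasses inspection): it is whitelisted.
By R13 (it is logged, it is in category L, it is inbound): it satisfies condition U.
By R14 (it originates from an untrusted subnet, it bypasses inspection): it is tagged K.
By R17 (it is dropped): it has attribute T.
By R18 (it satisfies condition U): it has marker C.
By R25 (it meets criterion G, it is fragmented): it has attribute J1.
By R28 (it is in state S, it is in state F): it has marker W.
By R35 (it is rate-limited): it is tagged Q.
By R37 (it satisfies condition H): it exceeds the size threshold.
By R3 (it is whitelisted): it is marked high-priority.
By R6 (it has attribute T): it is tagged C1.
By R12 (it is tagged Q): it matches a known-bad pattern.
By R20 (it has attribute J1, it is in state F): it is authenticated.
By R24 (it has marker W, it is inbound): it is in state Y1.
By R30 (it exceeds the size threshold, it bypasses inspection, it is quarantined): it satisfies condition Z.
By R2 (it satisfies condition Z): it is classified as Y.
By R15 (it is authenticated, it meets criterion B, it is tagged C1): it is tagged J.
By R21 (it is classified as Y, it is fragmented): it carries flag B1.
By R22 (it is marked high-priority, it is in state Y1): it meets criterion A.
By R29 (it is tagged J, it is tagged K): it is in category Q1.
By R32 (it meets criterion A, it is quarantined): it meets criterion S1.
By R9 (it carries flag B1, it matches a known-bad pattern, it is fragmented): it is in category L1.
By R19 (it meets criterion S1, it has marker C): it is classified as H1.
By R26 (it is in category Q1, it satisfies condition H): it is tagged X.
By R16 (it is tagged X): it has marker G1.
By R4 (it has marker G1, it is in category L1, it is classified as H1): it satisfies condition F1.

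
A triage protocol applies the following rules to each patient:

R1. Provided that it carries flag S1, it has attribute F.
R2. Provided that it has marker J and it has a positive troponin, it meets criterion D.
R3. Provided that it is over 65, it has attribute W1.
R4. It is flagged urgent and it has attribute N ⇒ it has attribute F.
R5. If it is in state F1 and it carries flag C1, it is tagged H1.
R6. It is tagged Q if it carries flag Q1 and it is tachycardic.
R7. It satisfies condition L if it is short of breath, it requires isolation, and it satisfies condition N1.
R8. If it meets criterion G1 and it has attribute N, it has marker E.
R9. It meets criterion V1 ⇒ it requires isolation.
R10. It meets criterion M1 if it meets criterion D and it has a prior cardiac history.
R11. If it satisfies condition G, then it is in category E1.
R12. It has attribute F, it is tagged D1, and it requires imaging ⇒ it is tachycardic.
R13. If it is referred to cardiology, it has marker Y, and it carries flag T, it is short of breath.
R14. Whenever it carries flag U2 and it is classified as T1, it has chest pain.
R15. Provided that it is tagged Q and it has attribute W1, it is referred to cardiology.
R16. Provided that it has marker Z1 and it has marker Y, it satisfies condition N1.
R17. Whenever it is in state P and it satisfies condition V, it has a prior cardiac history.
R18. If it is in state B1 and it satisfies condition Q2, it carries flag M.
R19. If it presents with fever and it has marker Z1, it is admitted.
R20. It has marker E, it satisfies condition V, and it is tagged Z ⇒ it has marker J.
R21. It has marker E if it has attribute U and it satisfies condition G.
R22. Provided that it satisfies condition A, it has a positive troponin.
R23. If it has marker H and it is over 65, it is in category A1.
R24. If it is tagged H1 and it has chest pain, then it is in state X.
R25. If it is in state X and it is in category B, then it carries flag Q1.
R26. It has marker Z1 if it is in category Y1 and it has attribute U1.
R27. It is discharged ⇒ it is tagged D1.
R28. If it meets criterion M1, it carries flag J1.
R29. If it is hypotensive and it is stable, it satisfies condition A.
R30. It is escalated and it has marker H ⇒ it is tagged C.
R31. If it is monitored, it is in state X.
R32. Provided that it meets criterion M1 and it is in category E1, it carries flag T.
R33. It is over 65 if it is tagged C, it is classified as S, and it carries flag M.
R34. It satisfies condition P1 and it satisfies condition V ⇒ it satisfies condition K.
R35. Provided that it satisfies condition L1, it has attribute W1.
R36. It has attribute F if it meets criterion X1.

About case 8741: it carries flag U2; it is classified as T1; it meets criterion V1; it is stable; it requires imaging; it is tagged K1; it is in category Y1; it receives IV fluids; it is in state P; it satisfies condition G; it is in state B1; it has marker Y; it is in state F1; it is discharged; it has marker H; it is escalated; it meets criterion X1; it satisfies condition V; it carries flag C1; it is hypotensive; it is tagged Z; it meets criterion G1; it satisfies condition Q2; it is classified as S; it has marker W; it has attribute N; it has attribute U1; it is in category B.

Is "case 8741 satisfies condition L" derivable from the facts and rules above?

By R5 (it is in state F1, it carries flag C1): it is tagged H1.
By R8 (it meets criterion G1, it has attribute N): it has marker E.
By R9 (it meets criterion V1): it requires isolation.
By R11 (it satisfies condition G): it is in category E1.
By R14 (it carries flag U2, it is classified as T1): it has chest pain.
By R17 (it is in state P, it satisfies condition V): it has a prior cardiac history.
By R18 (it is in state B1, it satisfies condition Q2): it carries flag M.
By R20 (it has marker E, it satisfies condition V, it is tagged Z): it has marker J.
By R24 (it is tagged H1, it has chest pain): it is in state X.
By R25 (it is in state X, it is in category B): it carries flag Q1.
By R26 (it is in category Y1, it has attribute U1): it has marker Z1.
By R27 (it is discharged): it is tagged D1.
By R29 (it is hypotensive, it is stable): it satisfies condition A.
By R30 (it is escalated, it has marker H): it is tagged C.
By R33 (it is tagged C, it is classified as S, it carries flag M): it is over 65.
By R36 (it meets criterion X1): it has attribute F.
By R3 (it is over 65): it has attribute W1.
By R12 (it has attribute F, it is tagged D1, it requires imaging): it is tachycardic.
By R16 (it has marker Z1, it has marker Y): it satisfies condition N1.
By R22 (it satisfies condition A): it has a positive troponin.
By R2 (it has marker J, it has a positive troponin): it meets criterion D.
By R6 (it carries flag Q1, it is tachycardic): it is tagged Q.
By R10 (it meets criterion D, it has a prior cardiac history): it meets criterion M1.
By R15 (it is tagged Q, it has attribute W1): it is referred to cardiology.
By R32 (it meets criterion M1, it is in category E1): it carries flag T.
By R13 (it is referred to cardiology, it has marker Y, it carries flag T): it is short of breath.
By R7 (it is short of breath, it requires isolation, it satisfies condition N1): it satisfies condition L.

Yes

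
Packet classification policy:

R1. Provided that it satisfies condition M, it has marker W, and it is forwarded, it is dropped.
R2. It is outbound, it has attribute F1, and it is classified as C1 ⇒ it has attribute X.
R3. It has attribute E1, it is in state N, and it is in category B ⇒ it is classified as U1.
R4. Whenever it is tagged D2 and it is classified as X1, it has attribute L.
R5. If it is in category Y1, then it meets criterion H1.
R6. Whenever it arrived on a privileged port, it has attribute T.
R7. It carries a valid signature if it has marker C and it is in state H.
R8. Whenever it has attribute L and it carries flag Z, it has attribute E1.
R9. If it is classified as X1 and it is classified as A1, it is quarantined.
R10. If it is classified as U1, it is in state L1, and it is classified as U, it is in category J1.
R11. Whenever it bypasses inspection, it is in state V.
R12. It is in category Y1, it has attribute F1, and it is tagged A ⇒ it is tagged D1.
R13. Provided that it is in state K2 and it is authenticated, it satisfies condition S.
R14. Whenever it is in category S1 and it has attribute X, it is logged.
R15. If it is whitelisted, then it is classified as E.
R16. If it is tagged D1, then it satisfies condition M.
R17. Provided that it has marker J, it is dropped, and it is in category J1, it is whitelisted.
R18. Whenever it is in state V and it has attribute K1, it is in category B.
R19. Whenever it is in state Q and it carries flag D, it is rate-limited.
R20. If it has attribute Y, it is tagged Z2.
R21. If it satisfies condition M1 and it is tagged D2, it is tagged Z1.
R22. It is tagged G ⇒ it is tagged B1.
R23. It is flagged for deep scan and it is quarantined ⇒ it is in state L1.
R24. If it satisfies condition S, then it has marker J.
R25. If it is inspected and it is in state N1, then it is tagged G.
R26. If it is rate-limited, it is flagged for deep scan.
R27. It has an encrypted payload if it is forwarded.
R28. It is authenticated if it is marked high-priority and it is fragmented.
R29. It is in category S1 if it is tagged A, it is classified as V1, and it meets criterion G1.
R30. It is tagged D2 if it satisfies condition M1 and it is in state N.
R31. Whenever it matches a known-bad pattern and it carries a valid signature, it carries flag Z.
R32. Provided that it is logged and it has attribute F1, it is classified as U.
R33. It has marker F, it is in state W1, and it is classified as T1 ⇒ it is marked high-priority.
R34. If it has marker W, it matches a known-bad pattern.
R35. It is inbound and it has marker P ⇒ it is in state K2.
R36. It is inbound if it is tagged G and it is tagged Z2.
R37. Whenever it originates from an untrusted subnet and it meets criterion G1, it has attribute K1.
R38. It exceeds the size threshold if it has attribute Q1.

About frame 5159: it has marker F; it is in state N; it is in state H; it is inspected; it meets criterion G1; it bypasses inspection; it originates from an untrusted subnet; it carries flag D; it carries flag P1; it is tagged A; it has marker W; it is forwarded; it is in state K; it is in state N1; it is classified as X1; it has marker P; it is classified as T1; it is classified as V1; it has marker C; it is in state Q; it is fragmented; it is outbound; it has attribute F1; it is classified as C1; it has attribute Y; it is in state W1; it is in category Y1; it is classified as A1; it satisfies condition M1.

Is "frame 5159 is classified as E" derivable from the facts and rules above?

By R2 (it is outbound, it has attribute F1, it is classified as C1): it has attribute X.
By R7 (it has marker C, it is in state H): it carries a valid signature.
By R9 (it is classified as X1, it is classified as A1): it is quarantined.
By R11 (it bypasses inspection): it is in state V.
By R12 (it is in category Y1, it has attribute F1, it is tagged A): it is tagged D1.
By R16 (it is tagged D1): it satisfies condition M.
By R19 (it is in state Q, it carries flag D): it is rate-limited.
By R20 (it has attribute Y): it is tagged Z2.
By R25 (it is inspected, it is in state N1): it is tagged G.
By R26 (it is rate-limited): it is flagged for deep scan.
By R29 (it is tagged A, it is classified as V1, it meets criterion G1): it is in category S1.
By R30 (it satisfies condition M1, it is in state N): it is tagged D2.
By R33 (it has marker F, it is in state W1, it is classified as T1): it is marked high-priority.
By R34 (it has marker W): it matches a known-bad pattern.
By R36 (it is tagged G, it is tagged Z2): it is inbound.
By R37 (it originates from an untrusted subnet, it meets criterion G1): it has attribute K1.
By R1 (it satisfies condition M, it has marker W, it is forwarded): it is dropped.
By R4 (it is tagged D2, it is classified as X1): it has attribute L.
By R14 (it is in category S1, it has attribute X): it is logged.
By R18 (it is in state V, it has attribute K1): it is in category B.
By R23 (it is flagged for deep scan, it is quarantined): it is in state L1.
By R28 (it is marked high-priority, it is fragmented): it is authenticated.
By R31 (it matches a known-bad pattern, it carries a valid signature): it carries flag Z.
By R32 (it is logged, it has attribute F1): it is classified as U.
By R35 (it is inbound, it has marker P): it is in state K2.
By R8 (it has attribute L, it carries flag Z): it has attribute E1.
By R13 (it is in state K2, it is authenticated): it satisfies condition S.
By R24 (it satisfies condition S): it has marker J.
By R3 (it has attribute E1, it is in state N, it is in category B): it is classified as U1.
By R10 (it is classified as U1, it is in state L1, it is classified as U): it is in category J1.
By R17 (it has marker J, it is dropped, it is in category J1): it is whitelisted.
By R15 (it is whitelisted): it is classified as E.

Yes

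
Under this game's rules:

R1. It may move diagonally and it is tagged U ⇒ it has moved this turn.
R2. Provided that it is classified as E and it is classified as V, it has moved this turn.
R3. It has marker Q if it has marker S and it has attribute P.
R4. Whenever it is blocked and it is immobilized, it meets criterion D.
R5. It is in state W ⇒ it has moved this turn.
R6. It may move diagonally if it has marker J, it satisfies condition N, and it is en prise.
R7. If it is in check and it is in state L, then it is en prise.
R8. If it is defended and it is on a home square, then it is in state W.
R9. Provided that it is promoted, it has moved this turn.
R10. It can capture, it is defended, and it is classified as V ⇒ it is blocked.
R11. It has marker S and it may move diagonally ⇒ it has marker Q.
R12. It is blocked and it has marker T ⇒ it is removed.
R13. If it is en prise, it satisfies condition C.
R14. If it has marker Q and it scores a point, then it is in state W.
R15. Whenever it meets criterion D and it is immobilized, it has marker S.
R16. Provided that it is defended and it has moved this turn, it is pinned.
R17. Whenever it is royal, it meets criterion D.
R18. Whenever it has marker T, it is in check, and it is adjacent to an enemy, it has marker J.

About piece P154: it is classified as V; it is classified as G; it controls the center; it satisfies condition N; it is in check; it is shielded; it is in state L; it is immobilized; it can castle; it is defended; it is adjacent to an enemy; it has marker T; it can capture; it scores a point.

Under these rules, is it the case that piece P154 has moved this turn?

By R7 (it is in check, it is in state L): it is en prise.
By R10 (it can capture, it is defended, it is classified as V): it is blocked.
By R18 (it has marker T, it is in check, it is adjacent to an enemy): it has marker J.
By R4 (it is blocked, it is immobilized): it meets criterion D.
By R6 (it has marker J, it satisfies condition N, it is en prise): it may move diagonally.
By R15 (it meets criterion D, it is immobilized): it has marker S.
By R11 (it has marker S, it may move diagonally): it has marker Q.
By R14 (it has marker Q, it scores a point): it is in state W.
By R5 (it is in state W): it has moved this turn.

Yes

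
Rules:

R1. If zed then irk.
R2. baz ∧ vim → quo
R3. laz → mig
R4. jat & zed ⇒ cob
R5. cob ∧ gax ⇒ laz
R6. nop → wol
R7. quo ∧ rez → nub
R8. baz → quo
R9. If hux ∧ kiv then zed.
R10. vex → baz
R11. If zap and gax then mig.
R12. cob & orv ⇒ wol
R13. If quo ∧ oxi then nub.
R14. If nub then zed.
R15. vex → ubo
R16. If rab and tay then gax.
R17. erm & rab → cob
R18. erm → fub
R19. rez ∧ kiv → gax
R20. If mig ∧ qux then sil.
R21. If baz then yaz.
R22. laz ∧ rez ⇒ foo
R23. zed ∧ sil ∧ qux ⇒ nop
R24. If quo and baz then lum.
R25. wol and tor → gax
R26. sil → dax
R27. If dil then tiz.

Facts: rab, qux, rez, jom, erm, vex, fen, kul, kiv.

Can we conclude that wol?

Yes

baz  (by R10: vex)
cob  (by R17: erm, rab)
gax  (by R19: rez, kiv)
laz  (by R5: cob, gax)
quo  (by R8: baz)
mig  (by R3: laz)
nub  (by R7: quo, rez)
zed  (by R14: nub)
sil  (by R20: mig, qux)
nop  (by R23: zed, sil, qux)
wol  (by R6: nop)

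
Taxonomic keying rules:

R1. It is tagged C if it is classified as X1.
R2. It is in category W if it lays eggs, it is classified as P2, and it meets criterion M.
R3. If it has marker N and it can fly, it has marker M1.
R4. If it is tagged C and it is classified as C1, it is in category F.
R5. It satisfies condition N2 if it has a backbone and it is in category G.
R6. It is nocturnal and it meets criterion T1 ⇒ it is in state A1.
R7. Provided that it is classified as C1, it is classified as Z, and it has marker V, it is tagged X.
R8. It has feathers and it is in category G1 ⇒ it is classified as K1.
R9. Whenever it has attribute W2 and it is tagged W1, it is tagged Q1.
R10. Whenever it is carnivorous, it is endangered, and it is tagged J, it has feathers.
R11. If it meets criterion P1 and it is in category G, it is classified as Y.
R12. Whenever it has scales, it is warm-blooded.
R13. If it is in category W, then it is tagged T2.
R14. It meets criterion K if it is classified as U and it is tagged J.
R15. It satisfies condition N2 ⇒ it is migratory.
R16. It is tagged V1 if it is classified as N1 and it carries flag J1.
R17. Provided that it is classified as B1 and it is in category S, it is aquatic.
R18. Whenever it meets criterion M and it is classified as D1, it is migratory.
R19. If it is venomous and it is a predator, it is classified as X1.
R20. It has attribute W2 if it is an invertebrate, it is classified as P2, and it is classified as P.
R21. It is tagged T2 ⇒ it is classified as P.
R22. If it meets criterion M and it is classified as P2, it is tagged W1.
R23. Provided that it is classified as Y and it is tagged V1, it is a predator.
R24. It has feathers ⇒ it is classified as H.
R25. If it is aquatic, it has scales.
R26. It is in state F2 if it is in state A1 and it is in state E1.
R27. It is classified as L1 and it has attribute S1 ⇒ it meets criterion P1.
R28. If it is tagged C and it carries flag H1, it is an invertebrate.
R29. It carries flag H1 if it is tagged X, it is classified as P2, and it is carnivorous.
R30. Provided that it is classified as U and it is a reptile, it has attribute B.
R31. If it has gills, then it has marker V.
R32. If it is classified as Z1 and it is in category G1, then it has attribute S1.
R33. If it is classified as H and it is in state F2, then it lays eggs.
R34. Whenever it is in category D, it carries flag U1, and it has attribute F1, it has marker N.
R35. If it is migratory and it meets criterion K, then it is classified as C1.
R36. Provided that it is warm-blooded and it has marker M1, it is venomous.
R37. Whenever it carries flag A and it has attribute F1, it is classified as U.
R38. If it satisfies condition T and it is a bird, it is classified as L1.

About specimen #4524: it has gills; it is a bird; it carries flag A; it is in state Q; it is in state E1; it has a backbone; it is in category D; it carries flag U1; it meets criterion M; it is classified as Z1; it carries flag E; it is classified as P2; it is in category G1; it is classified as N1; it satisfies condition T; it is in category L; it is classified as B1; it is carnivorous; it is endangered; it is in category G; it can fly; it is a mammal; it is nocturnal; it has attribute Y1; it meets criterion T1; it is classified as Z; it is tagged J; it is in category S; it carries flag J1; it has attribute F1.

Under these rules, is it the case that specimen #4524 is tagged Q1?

Yes

By R5 (it has a backbone, it is in category G): it satisfies condition N2.
By R6 (it is nocturnal, it meets criterion T1): it is in state A1.
By R10 (it is carnivorous, it is endangered, it is tagged J): it has feathers.
By R15 (it satisfies condition N2): it is migratory.
By R16 (it is classified as N1, it carries flag J1): it is tagged V1.
By R17 (it is classified as B1, it is in category S): it is aquatic.
By R22 (it meets criterion M, it is classified as P2): it is tagged W1.
By R24 (it has feathers): it is classified as H.
By R25 (it is aquatic): it has scales.
By R26 (it is in state A1, it is in state E1): it is in state F2.
By R31 (it has gills): it has marker V.
By R32 (it is classified as Z1, it is in category G1): it has attribute S1.
By R33 (it is classified as H, it is in state F2): it lays eggs.
By R34 (it is in category D, it carries flag U1, it has attribute F1): it has marker N.
By R37 (it carries flag A, it has attribute F1): it is classified as U.
By R38 (it satisfies condition T, it is a bird): it is classified as L1.
By R2 (it lays eggs, it is classified as P2, it meets criterion M): it is in category W.
By R3 (it has marker N, it can fly): it has marker M1.
By R12 (it has scales): it is warm-blooded.
By R13 (it is in category W): it is tagged T2.
By R14 (it is classified as U, it is tagged J): it meets criterion K.
By R21 (it is tagged T2): it is classified as P.
By R27 (it is classified as L1, it has attribute S1): it meets criterion P1.
By R35 (it is migratory, it meets criterion K): it is classified as C1.
By R36 (it is warm-blooded, it has marker M1): it is venomous.
By R7 (it is classified as C1, it is classified as Z, it has marker V): it is tagged X.
By R11 (it meets criterion P1, it is in category G): it is classified as Y.
By R23 (it is classified as Y, it is tagged V1): it is a predator.
By R29 (it is tagged X, it is classified as P2, it is carnivorous): it carries flag H1.
By R19 (it is venomous, it is a predator): it is classified as X1.
By R1 (it is classified as X1): it is tagged C.
By R28 (it is tagged C, it carries flag H1): it is an invertebrate.
By R20 (it is an invertebrate, it is classified as P2, it is classified as P): it has attribute W2.
By R9 (it has attribute W2, it is tagged W1): it is tagged Q1.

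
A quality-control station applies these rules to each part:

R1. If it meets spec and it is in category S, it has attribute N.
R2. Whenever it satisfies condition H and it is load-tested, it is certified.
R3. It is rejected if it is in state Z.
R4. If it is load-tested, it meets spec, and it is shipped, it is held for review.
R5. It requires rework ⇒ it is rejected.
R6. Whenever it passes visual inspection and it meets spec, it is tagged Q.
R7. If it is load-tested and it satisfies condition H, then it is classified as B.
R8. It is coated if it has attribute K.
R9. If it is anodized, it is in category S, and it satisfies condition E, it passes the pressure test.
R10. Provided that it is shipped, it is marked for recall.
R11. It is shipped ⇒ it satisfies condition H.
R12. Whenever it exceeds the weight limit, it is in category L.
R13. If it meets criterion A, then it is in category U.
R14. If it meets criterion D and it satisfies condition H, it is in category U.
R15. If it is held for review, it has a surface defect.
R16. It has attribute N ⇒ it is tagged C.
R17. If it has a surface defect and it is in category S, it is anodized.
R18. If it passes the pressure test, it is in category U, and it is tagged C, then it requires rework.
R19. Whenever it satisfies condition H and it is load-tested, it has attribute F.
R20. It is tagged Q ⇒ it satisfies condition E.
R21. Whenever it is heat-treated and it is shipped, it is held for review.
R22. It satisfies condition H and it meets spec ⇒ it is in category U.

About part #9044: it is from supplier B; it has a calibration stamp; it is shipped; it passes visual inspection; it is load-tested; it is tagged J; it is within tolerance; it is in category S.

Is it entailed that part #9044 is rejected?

Forward chaining from the given facts derives: is marked for recall, satisfies condition H, has attribute F, is certified, is classified as B.
Rules concluding "it is rejected": R3 needs "it is in state Z"; R5 needs "it requires rework" — none of these are established.

No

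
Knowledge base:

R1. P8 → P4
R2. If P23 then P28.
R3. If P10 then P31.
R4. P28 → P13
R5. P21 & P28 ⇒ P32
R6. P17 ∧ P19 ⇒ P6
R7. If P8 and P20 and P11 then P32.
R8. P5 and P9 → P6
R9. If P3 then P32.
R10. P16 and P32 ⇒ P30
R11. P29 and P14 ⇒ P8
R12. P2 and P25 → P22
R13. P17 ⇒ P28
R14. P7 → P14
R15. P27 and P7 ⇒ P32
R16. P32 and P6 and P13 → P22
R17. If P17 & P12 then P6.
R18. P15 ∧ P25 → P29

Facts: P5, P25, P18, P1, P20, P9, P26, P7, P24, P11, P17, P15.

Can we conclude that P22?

P6  (by R8: P5, P9)
P28  (by R13: P17)
P14  (by R14: P7)
P29  (by R18: P15, P25)
P13  (by R4: P28)
P8  (by R11: P29, P14)
P32  (by R7: P8, P20, P11)
P22  (by R16: P32, P6, P13)

Yes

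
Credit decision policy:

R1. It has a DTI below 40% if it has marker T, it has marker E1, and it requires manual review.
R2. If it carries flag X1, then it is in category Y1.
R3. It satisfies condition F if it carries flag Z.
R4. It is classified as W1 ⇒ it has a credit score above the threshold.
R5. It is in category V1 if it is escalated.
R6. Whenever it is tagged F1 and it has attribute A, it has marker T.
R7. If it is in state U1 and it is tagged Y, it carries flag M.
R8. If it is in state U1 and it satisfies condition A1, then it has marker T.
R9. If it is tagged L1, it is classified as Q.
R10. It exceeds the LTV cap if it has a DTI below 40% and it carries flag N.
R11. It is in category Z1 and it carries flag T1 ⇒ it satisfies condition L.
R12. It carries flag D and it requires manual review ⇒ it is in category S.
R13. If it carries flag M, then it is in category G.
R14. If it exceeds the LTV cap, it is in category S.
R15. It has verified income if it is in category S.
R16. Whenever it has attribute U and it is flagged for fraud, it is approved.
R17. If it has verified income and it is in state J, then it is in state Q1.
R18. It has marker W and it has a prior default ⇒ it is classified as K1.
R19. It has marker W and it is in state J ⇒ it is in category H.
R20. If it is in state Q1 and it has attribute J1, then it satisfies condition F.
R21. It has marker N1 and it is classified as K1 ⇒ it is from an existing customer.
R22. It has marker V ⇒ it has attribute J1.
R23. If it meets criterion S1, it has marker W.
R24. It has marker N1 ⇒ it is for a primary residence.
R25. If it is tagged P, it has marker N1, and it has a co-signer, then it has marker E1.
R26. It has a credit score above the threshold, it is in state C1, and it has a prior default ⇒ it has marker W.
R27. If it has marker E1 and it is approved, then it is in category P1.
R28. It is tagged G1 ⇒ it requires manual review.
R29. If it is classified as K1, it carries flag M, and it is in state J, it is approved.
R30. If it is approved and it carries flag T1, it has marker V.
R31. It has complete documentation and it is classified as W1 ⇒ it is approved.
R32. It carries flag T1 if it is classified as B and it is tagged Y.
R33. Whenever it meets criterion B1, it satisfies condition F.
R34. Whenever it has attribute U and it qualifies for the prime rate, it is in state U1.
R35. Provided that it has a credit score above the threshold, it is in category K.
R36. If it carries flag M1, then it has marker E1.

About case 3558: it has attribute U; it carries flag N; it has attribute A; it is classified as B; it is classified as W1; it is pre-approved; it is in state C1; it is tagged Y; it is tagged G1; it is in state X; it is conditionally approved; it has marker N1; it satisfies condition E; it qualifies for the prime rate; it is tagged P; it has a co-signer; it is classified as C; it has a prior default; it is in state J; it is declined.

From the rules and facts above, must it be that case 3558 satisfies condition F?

No

Forward chaining from the given facts derives: has a credit score above the threshold, is for a primary residence, has marker E1, has marker W, requires manual review, carries flag T1, is in state U1, is in category K, carries flag M, is in category G, is classified as K1, is in category H, is from an existing customer, is approved, has marker V, has attribute J1, is in category P1.
Rules concluding "it satisfies condition F": R3 needs "it carries flag Z"; R20 needs "it is in state Q1"; R33 needs "it meets criterion B1" — none of these are established.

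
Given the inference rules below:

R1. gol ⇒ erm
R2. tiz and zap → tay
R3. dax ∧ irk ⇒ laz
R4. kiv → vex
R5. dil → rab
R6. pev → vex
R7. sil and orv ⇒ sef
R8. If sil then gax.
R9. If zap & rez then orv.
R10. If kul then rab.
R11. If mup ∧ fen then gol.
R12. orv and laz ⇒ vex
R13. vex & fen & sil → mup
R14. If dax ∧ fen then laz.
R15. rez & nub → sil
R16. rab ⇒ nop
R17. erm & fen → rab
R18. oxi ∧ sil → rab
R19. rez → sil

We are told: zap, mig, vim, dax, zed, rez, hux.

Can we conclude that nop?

No

Forward chaining from the given facts derives: orv, sil, sef, gax.
The only rule concluding nop is R16, which needs rab; that is never established.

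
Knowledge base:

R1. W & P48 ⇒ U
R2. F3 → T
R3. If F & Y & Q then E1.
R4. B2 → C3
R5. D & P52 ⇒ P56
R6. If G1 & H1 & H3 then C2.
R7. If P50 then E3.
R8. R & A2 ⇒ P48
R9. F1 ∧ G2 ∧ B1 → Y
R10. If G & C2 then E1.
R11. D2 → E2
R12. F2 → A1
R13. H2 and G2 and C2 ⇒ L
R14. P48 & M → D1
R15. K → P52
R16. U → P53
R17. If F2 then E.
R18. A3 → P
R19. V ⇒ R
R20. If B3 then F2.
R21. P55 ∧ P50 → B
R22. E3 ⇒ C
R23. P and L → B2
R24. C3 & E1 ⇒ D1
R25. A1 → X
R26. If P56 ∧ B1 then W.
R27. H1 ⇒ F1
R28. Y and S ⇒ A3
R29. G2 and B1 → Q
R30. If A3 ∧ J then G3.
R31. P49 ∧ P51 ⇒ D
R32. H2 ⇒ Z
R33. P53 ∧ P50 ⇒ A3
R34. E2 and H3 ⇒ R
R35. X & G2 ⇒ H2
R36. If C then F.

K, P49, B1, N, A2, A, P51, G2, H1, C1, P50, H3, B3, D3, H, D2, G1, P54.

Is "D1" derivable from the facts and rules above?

Yes

C2  (by R6: G1, H1, H3)
E3  (by R7: P50)
E2  (by R11: D2)
P52  (by R15: K)
F2  (by R20: B3)
C  (by R22: E3)
F1  (by R27: H1)
Q  (by R29: G2, B1)
D  (by R31: P49, P51)
R  (by R34: E2, H3)
F  (by R36: C)
P56  (by R5: D, P52)
P48  (by R8: R, A2)
Y  (by R9: F1, G2, B1)
A1  (by R12: F2)
X  (by R25: A1)
W  (by R26: P56, B1)
H2  (by R35: X, G2)
U  (by R1: W, P48)
E1  (by R3: F, Y, Q)
L  (by R13: H2, G2, C2)
P53  (by R16: U)
A3  (by R33: P53, P50)
P  (by R18: A3)
B2  (by R23: P, L)
C3  (by R4: B2)
D1  (by R24: C3, E1)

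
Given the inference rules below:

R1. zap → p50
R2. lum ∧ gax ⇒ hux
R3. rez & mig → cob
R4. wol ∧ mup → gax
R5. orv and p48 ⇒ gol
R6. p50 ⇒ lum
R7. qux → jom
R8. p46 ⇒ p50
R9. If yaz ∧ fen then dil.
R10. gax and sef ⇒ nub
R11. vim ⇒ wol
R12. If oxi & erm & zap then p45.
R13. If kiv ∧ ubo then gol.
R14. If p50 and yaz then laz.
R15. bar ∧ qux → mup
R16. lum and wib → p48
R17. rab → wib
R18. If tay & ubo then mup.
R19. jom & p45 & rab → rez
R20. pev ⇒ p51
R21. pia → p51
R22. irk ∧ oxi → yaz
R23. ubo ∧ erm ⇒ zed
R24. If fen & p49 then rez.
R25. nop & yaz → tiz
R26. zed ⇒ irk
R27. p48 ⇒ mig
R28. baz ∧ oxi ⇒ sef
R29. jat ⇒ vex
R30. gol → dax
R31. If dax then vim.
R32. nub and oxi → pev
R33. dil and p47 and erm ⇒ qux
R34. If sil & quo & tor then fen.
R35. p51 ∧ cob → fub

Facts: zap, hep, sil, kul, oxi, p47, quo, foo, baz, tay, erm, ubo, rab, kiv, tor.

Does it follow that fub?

Yes

p50  (by R1: zap)
lum  (by R6: p50)
p45  (by R12: oxi, erm, zap)
gol  (by R13: kiv, ubo)
wib  (by R17: rab)
mup  (by R18: tay, ubo)
zed  (by R23: ubo, erm)
irk  (by R26: zed)
sef  (by R28: baz, oxi)
dax  (by R30: gol)
vim  (by R31: dax)
fen  (by R34: sil, quo, tor)
wol  (by R11: vim)
p48  (by R16: lum, wib)
yaz  (by R22: irk, oxi)
mig  (by R27: p48)
gax  (by R4: wol, mup)
dil  (by R9: yaz, fen)
nub  (by R10: gax, sef)
pev  (by R32: nub, oxi)
qux  (by R33: dil, p47, erm)
jom  (by R7: qux)
rez  (by R19: jom, p45, rab)
p51  (by R20: pev)
cob  (by R3: rez, mig)
fub  (by R35: p51, cob)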